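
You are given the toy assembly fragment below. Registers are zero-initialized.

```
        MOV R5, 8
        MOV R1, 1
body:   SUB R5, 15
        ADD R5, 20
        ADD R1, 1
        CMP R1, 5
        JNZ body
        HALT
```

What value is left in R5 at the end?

MOV R5, 8 → R5=8
MOV R1, 1 → R1=1
SUB R5, 15 → R5=8-15=-7
ADD R5, 20 → R5=(-7)+20=13
ADD R1, 1 → R1=1+1=2
CMP R1, 5  (cmp 2,5)
JNZ body: taken
SUB R5, 15 → R5=13-15=-2
ADD R5, 20 → R5=(-2)+20=18
ADD R1, 1 → R1=2+1=3
CMP R1, 5  (cmp 3,5)
JNZ body: taken
SUB R5, 15 → R5=18-15=3
ADD R5, 20 → R5=3+20=23
ADD R1, 1 → R1=3+1=4
CMP R1, 5  (cmp 4,5)
JNZ body: taken
SUB R5, 15 → R5=23-15=8
ADD R5, 20 → R5=8+20=28
ADD R1, 1 → R1=4+1=5
CMP R1, 5  (cmp 5,5)
JNZ body: not taken
halt.

28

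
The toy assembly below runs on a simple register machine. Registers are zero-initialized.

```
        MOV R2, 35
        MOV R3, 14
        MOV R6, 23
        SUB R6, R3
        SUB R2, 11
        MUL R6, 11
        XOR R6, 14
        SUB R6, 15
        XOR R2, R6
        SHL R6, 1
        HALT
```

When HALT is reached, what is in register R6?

after MOV R2, 35: R2=35
after MOV R3, 14: R3=14
after MOV R6, 23: R6=23
after SUB R6, R3: R6=23-14=9
after SUB R2, 11: R2=35-11=24
after MUL R6, 11: R6=9*11=99
after XOR R6, 14: R6=99^14=109
after SUB R6, 15: R6=109-15=94
after XOR R2, R6: R2=24^94=70
after SHL R6, 1: R6=94<<1=188
halt.

188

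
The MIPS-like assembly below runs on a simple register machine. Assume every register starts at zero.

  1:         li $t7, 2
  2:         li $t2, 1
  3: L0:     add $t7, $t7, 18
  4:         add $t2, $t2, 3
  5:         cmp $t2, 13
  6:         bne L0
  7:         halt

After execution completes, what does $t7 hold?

$t7=2
$t2=1
$t7=2+18=20
$t2=1+3=4
cmp $t2, 13  (cmp 4,13)
bne L0: taken
$t7=20+18=38
$t2=4+3=7
cmp $t2, 13  (cmp 7,13)
bne L0: taken
$t7=38+18=56
$t2=7+3=10
cmp $t2, 13  (cmp 10,13)
bne L0: taken
$t7=56+18=74
$t2=10+3=13
cmp $t2, 13  (cmp 13,13)
bne L0: not taken
halt.

74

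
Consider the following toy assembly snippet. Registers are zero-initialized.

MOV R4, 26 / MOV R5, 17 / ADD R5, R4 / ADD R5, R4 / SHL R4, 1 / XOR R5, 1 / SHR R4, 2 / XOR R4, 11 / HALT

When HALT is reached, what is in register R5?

R4=26
R5=17
R5=17+26=43
R5=43+26=69
R4=26<<1=52
R5=69^1=68
R4=52>>2=13
R4=13^11=6
halt.

68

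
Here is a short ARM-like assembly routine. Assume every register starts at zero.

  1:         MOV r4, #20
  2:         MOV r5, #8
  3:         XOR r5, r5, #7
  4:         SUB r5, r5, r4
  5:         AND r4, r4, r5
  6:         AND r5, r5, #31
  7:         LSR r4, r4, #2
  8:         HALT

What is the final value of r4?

r4=20
r5=8
r5=8^7=15
r5=15-20=-5
r4=20&(-5)=16
r5=(-5)&31=27
r4=16>>2=4
halt.

4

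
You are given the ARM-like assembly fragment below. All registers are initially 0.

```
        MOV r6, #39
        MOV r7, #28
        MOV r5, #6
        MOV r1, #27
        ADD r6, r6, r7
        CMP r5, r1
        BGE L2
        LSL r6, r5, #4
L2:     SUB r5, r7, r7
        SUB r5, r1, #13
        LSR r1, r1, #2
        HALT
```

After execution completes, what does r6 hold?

r6=39
r7=28
r5=6
r1=27
r6=39+28=67
CMP r5, r1  (cmp 6,27)
BGE L2: not taken
r6=6<<4=96
r5=28-28=0
r5=27-13=14
r1=27>>2=6
halt.

96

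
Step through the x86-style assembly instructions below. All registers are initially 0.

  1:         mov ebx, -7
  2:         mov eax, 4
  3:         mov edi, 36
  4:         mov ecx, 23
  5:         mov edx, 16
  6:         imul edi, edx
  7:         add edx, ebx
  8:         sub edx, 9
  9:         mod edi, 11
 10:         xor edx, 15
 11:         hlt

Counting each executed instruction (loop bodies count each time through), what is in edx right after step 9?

0

ebx=-7
eax=4
edi=36
ecx=23
edx=16
edi=36*16=576
edx=16+(-7)=9
edx=9-9=0
edi=576%11=4
After step 9: edx = 0.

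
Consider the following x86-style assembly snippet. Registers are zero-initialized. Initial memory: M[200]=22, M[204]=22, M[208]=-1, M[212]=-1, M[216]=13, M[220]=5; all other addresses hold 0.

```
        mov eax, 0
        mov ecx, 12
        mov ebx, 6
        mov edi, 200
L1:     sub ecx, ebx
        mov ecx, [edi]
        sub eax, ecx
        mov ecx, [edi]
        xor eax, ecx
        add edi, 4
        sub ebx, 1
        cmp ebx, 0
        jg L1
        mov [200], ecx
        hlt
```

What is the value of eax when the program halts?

eax=0
ecx=12
ebx=6
edi=200
ecx=12-6=6
ecx=M[200]=22
eax=0-22=-22
ecx=M[200]=22
eax=(-22)^22=-4
edi=200+4=204
ebx=6-1=5
cmp ebx, 0  (cmp 5,0)
jg L1: taken
ecx=22-5=17
ecx=M[204]=22
eax=(-4)-22=-26
ecx=M[204]=22
eax=(-26)^22=-16
edi=204+4=208
ebx=5-1=4
cmp ebx, 0  (cmp 4,0)
jg L1: taken
ecx=22-4=18
ecx=M[208]=-1
eax=(-16)-(-1)=-15
ecx=M[208]=-1
eax=(-15)^(-1)=14
edi=208+4=212
ebx=4-1=3
cmp ebx, 0  (cmp 3,0)
jg L1: taken
ecx=(-1)-3=-4
ecx=M[212]=-1
eax=14-(-1)=15
ecx=M[212]=-1
eax=15^(-1)=-16
edi=212+4=216
ebx=3-1=2
cmp ebx, 0  (cmp 2,0)
jg L1: taken
ecx=(-1)-2=-3
ecx=M[216]=13
eax=(-16)-13=-29
ecx=M[216]=13
eax=(-29)^13=-18
edi=216+4=220
ebx=2-1=1
cmp ebx, 0  (cmp 1,0)
jg L1: taken
ecx=13-1=12
ecx=M[220]=5
eax=(-18)-5=-23
ecx=M[220]=5
eax=(-23)^5=-20
edi=220+4=224
ebx=1-1=0
cmp ebx, 0  (cmp 0,0)
jg L1: not taken
mov [200], ecx → M[200]=5
halt.

-20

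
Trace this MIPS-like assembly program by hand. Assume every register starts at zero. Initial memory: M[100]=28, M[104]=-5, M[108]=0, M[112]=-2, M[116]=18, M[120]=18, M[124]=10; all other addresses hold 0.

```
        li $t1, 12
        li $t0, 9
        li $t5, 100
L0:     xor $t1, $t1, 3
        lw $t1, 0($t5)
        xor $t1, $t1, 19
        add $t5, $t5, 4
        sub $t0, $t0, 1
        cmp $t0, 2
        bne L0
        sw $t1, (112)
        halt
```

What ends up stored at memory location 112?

$t1=12
$t0=9
$t5=100
$t1=12^3=15
$t1=M[100]=28
$t1=28^19=15
$t5=100+4=104
$t0=9-1=8
cmp $t0, 2  (cmp 8,2)
bne L0: taken
$t1=15^3=12
$t1=M[104]=-5
$t1=(-5)^19=-24
$t5=104+4=108
$t0=8-1=7
cmp $t0, 2  (cmp 7,2)
bne L0: taken
$t1=(-24)^3=-21
$t1=M[108]=0
$t1=0^19=19
$t5=108+4=112
$t0=7-1=6
cmp $t0, 2  (cmp 6,2)
bne L0: taken
$t1=19^3=16
$t1=M[112]=-2
$t1=(-2)^19=-19
$t5=112+4=116
$t0=6-1=5
cmp $t0, 2  (cmp 5,2)
bne L0: taken
$t1=(-19)^3=-18
$t1=M[116]=18
$t1=18^19=1
$t5=116+4=120
$t0=5-1=4
cmp $t0, 2  (cmp 4,2)
bne L0: taken
$t1=1^3=2
$t1=M[120]=18
$t1=18^19=1
$t5=120+4=124
$t0=4-1=3
cmp $t0, 2  (cmp 3,2)
bne L0: taken
$t1=1^3=2
$t1=M[124]=10
$t1=10^19=25
$t5=124+4=128
$t0=3-1=2
cmp $t0, 2  (cmp 2,2)
bne L0: not taken
sw $t1, (112) → M[112]=25
halt.

25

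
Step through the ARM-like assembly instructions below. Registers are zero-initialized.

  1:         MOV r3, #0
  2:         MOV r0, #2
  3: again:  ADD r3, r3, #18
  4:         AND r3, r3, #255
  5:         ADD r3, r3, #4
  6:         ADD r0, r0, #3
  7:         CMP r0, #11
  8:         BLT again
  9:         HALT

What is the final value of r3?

after MOV r3, #0: r3=0
after MOV r0, #2: r0=2
after ADD r3, r3, #18: r3=0+18=18
after AND r3, r3, #255: r3=18&255=18
after ADD r3, r3, #4: r3=18+4=22
after ADD r0, r0, #3: r0=2+3=5
CMP r0, #11  (cmp 5,11)
BLT again: taken
after ADD r3, r3, #18: r3=22+18=40
after AND r3, r3, #255: r3=40&255=40
after ADD r3, r3, #4: r3=40+4=44
after ADD r0, r0, #3: r0=5+3=8
CMP r0, #11  (cmp 8,11)
BLT again: taken
after ADD r3, r3, #18: r3=44+18=62
after AND r3, r3, #255: r3=62&255=62
after ADD r3, r3, #4: r3=62+4=66
after ADD r0, r0, #3: r0=8+3=11
CMP r0, #11  (cmp 11,11)
BLT again: not taken
halt.

66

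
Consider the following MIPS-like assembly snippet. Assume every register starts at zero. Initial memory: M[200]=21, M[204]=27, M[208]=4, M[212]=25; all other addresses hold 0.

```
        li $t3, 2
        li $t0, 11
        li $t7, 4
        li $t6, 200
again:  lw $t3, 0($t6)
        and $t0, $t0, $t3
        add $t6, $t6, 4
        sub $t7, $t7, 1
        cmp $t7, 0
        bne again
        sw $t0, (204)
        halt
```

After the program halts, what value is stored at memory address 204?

li $t3, 2 → $t3=2
li $t0, 11 → $t0=11
li $t7, 4 → $t7=4
li $t6, 200 → $t6=200
lw $t3, 0($t6) → $t3=M[200]=21
and $t0, $t0, $t3 → $t0=11&21=1
add $t6, $t6, 4 → $t6=200+4=204
sub $t7, $t7, 1 → $t7=4-1=3
cmp $t7, 0  (cmp 3,0)
bne again: taken
lw $t3, 0($t6) → $t3=M[204]=27
and $t0, $t0, $t3 → $t0=1&27=1
add $t6, $t6, 4 → $t6=204+4=208
sub $t7, $t7, 1 → $t7=3-1=2
cmp $t7, 0  (cmp 2,0)
bne again: taken
lw $t3, 0($t6) → $t3=M[208]=4
and $t0, $t0, $t3 → $t0=1&4=0
add $t6, $t6, 4 → $t6=208+4=212
sub $t7, $t7, 1 → $t7=2-1=1
cmp $t7, 0  (cmp 1,0)
bne again: taken
lw $t3, 0($t6) → $t3=M[212]=25
and $t0, $t0, $t3 → $t0=0&25=0
add $t6, $t6, 4 → $t6=212+4=216
sub $t7, $t7, 1 → $t7=1-1=0
cmp $t7, 0  (cmp 0,0)
bne again: not taken
sw $t0, (204) → M[204]=0
halt.

0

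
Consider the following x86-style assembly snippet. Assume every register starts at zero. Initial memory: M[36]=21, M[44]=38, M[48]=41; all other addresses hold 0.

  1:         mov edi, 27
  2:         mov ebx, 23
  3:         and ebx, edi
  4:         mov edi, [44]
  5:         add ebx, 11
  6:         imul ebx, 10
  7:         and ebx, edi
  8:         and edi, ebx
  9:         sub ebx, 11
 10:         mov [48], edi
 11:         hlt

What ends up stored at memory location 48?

edi=27
ebx=23
ebx=23&27=19
edi=M[44]=38
ebx=19+11=30
ebx=30*10=300
ebx=300&38=36
edi=38&36=36
ebx=36-11=25
mov [48], edi → M[48]=36
halt.

36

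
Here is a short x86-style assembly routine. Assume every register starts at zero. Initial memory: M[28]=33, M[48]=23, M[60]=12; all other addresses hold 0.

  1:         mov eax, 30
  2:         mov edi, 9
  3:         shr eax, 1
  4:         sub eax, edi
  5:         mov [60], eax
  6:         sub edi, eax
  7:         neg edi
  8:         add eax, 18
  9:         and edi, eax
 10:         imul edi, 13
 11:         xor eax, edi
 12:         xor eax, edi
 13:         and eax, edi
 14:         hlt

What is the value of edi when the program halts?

312

eax=30
edi=9
eax=30>>1=15
eax=15-9=6
mov [60], eax → M[60]=6
edi=9-6=3
edi=-(3)=-3
eax=6+18=24
edi=(-3)&24=24
edi=24*13=312
eax=24^312=288
eax=288^312=24
eax=24&312=24
halt.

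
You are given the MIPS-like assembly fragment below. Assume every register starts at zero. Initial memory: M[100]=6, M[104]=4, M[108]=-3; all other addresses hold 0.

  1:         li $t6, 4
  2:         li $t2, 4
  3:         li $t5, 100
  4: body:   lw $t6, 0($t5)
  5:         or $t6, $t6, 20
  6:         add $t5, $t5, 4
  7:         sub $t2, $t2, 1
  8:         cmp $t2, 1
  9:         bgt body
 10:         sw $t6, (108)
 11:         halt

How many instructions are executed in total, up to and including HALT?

23

after li $t6, 4: $t6=4
after li $t2, 4: $t2=4
after li $t5, 100: $t5=100
after lw $t6, 0($t5): $t6=M[100]=6
after or $t6, $t6, 20: $t6=6|20=22
after add $t5, $t5, 4: $t5=100+4=104
after sub $t2, $t2, 1: $t2=4-1=3
cmp $t2, 1  (cmp 3,1)
bgt body: taken
after lw $t6, 0($t5): $t6=M[104]=4
after or $t6, $t6, 20: $t6=4|20=20
after add $t5, $t5, 4: $t5=104+4=108
after sub $t2, $t2, 1: $t2=3-1=2
cmp $t2, 1  (cmp 2,1)
bgt body: taken
after lw $t6, 0($t5): $t6=M[108]=-3
after or $t6, $t6, 20: $t6=(-3)|20=-3
after add $t5, $t5, 4: $t5=108+4=112
after sub $t2, $t2, 1: $t2=2-1=1
cmp $t2, 1  (cmp 1,1)
bgt body: not taken
sw $t6, (108) → M[108]=-3
halt.
Total executed instructions: 23.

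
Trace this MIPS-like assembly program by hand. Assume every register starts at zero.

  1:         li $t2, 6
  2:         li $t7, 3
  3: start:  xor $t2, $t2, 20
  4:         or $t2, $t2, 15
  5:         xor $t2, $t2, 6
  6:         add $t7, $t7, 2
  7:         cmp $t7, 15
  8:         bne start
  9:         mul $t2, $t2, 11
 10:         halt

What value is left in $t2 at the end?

li $t2, 6 → $t2=6
li $t7, 3 → $t7=3
xor $t2, $t2, 20 → $t2=6^20=18
or $t2, $t2, 15 → $t2=18|15=31
xor $t2, $t2, 6 → $t2=31^6=25
add $t7, $t7, 2 → $t7=3+2=5
cmp $t7, 15  (cmp 5,15)
bne start: taken
xor $t2, $t2, 20 → $t2=25^20=13
or $t2, $t2, 15 → $t2=13|15=15
xor $t2, $t2, 6 → $t2=15^6=9
add $t7, $t7, 2 → $t7=5+2=7
cmp $t7, 15  (cmp 7,15)
bne start: taken
xor $t2, $t2, 20 → $t2=9^20=29
or $t2, $t2, 15 → $t2=29|15=31
xor $t2, $t2, 6 → $t2=31^6=25
add $t7, $t7, 2 → $t7=7+2=9
cmp $t7, 15  (cmp 9,15)
bne start: taken
xor $t2, $t2, 20 → $t2=25^20=13
or $t2, $t2, 15 → $t2=13|15=15
xor $t2, $t2, 6 → $t2=15^6=9
add $t7, $t7, 2 → $t7=9+2=11
cmp $t7, 15  (cmp 11,15)
bne start: taken
xor $t2, $t2, 20 → $t2=9^20=29
or $t2, $t2, 15 → $t2=29|15=31
xor $t2, $t2, 6 → $t2=31^6=25
add $t7, $t7, 2 → $t7=11+2=13
cmp $t7, 15  (cmp 13,15)
bne start: taken
xor $t2, $t2, 20 → $t2=25^20=13
or $t2, $t2, 15 → $t2=13|15=15
xor $t2, $t2, 6 → $t2=15^6=9
add $t7, $t7, 2 → $t7=13+2=15
cmp $t7, 15  (cmp 15,15)
bne start: not taken
mul $t2, $t2, 11 → $t2=9*11=99
halt.

99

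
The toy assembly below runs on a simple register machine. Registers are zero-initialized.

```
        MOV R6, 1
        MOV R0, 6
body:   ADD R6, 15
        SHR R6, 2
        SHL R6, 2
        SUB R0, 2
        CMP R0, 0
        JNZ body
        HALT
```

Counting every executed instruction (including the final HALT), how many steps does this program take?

21

MOV R6, 1 → R6=1
MOV R0, 6 → R0=6
ADD R6, 15 → R6=1+15=16
SHR R6, 2 → R6=16>>2=4
SHL R6, 2 → R6=4<<2=16
SUB R0, 2 → R0=6-2=4
CMP R0, 0  (cmp 4,0)
JNZ body: taken
ADD R6, 15 → R6=16+15=31
SHR R6, 2 → R6=31>>2=7
SHL R6, 2 → R6=7<<2=28
SUB R0, 2 → R0=4-2=2
CMP R0, 0  (cmp 2,0)
JNZ body: taken
ADD R6, 15 → R6=28+15=43
SHR R6, 2 → R6=43>>2=10
SHL R6, 2 → R6=10<<2=40
SUB R0, 2 → R0=2-2=0
CMP R0, 0  (cmp 0,0)
JNZ body: not taken
halt.
Total executed instructions: 21.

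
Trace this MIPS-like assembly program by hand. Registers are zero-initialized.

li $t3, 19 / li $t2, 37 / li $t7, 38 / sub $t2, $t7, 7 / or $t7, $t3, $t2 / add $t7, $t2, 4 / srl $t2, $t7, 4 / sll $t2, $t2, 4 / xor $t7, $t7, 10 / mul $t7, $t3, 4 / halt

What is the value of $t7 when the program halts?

76

li $t3, 19 → $t3=19
li $t2, 37 → $t2=37
li $t7, 38 → $t7=38
sub $t2, $t7, 7 → $t2=38-7=31
or $t7, $t3, $t2 → $t7=19|31=31
add $t7, $t2, 4 → $t7=31+4=35
srl $t2, $t7, 4 → $t2=35>>4=2
sll $t2, $t2, 4 → $t2=2<<4=32
xor $t7, $t7, 10 → $t7=35^10=41
mul $t7, $t3, 4 → $t7=19*4=76
halt.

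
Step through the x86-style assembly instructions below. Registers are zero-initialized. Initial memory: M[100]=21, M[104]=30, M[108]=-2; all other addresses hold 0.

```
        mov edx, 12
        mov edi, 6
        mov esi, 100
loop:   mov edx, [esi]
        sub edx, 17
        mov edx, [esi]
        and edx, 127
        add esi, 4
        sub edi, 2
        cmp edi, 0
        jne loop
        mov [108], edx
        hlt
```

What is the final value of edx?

126

after mov edx, 12: edx=12
after mov edi, 6: edi=6
after mov esi, 100: esi=100
after mov edx, [esi]: edx=M[100]=21
after sub edx, 17: edx=21-17=4
after mov edx, [esi]: edx=M[100]=21
after and edx, 127: edx=21&127=21
after add esi, 4: esi=100+4=104
after sub edi, 2: edi=6-2=4
cmp edi, 0  (cmp 4,0)
jne loop: taken
after mov edx, [esi]: edx=M[104]=30
after sub edx, 17: edx=30-17=13
after mov edx, [esi]: edx=M[104]=30
after and edx, 127: edx=30&127=30
after add esi, 4: esi=104+4=108
after sub edi, 2: edi=4-2=2
cmp edi, 0  (cmp 2,0)
jne loop: taken
after mov edx, [esi]: edx=M[108]=-2
after sub edx, 17: edx=(-2)-17=-19
after mov edx, [esi]: edx=M[108]=-2
after and edx, 127: edx=(-2)&127=126
after add esi, 4: esi=108+4=112
after sub edi, 2: edi=2-2=0
cmp edi, 0  (cmp 0,0)
jne loop: not taken
mov [108], edx → M[108]=126
halt.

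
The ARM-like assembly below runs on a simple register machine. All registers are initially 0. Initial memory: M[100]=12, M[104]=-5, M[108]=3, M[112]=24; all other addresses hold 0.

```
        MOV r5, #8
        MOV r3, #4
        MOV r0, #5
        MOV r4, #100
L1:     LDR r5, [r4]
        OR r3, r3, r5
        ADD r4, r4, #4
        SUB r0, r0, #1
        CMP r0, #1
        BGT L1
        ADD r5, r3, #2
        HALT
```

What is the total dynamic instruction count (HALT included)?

30

after MOV r5, #8: r5=8
after MOV r3, #4: r3=4
after MOV r0, #5: r0=5
after MOV r4, #100: r4=100
after LDR r5, [r4]: r5=M[100]=12
after OR r3, r3, r5: r3=4|12=12
after ADD r4, r4, #4: r4=100+4=104
after SUB r0, r0, #1: r0=5-1=4
CMP r0, #1  (cmp 4,1)
BGT L1: taken
after LDR r5, [r4]: r5=M[104]=-5
after OR r3, r3, r5: r3=12|(-5)=-1
after ADD r4, r4, #4: r4=104+4=108
after SUB r0, r0, #1: r0=4-1=3
CMP r0, #1  (cmp 3,1)
BGT L1: taken
after LDR r5, [r4]: r5=M[108]=3
after OR r3, r3, r5: r3=(-1)|3=-1
after ADD r4, r4, #4: r4=108+4=112
after SUB r0, r0, #1: r0=3-1=2
CMP r0, #1  (cmp 2,1)
BGT L1: taken
after LDR r5, [r4]: r5=M[112]=24
after OR r3, r3, r5: r3=(-1)|24=-1
after ADD r4, r4, #4: r4=112+4=116
after SUB r0, r0, #1: r0=2-1=1
CMP r0, #1  (cmp 1,1)
BGT L1: not taken
after ADD r5, r3, #2: r5=(-1)+2=1
halt.
Total executed instructions: 30.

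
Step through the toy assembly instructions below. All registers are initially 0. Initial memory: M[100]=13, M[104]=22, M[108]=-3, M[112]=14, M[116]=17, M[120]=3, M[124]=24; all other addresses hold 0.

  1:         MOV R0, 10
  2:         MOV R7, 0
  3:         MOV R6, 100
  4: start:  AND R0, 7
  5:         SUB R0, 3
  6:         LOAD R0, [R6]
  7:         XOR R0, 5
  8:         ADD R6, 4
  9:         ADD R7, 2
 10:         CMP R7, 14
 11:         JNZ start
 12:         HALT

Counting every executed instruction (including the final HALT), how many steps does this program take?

60

R0=10
R7=0
R6=100
R0=10&7=2
R0=2-3=-1
R0=M[100]=13
R0=13^5=8
R6=100+4=104
R7=0+2=2
CMP R7, 14  (cmp 2,14)
JNZ start: taken
R0=8&7=0
R0=0-3=-3
R0=M[104]=22
R0=22^5=19
R6=104+4=108
R7=2+2=4
CMP R7, 14  (cmp 4,14)
JNZ start: taken
R0=19&7=3
R0=3-3=0
R0=M[108]=-3
R0=(-3)^5=-8
R6=108+4=112
R7=4+2=6
CMP R7, 14  (cmp 6,14)
JNZ start: taken
R0=(-8)&7=0
R0=0-3=-3
R0=M[112]=14
R0=14^5=11
R6=112+4=116
R7=6+2=8
CMP R7, 14  (cmp 8,14)
JNZ start: taken
R0=11&7=3
R0=3-3=0
R0=M[116]=17
R0=17^5=20
R6=116+4=120
R7=8+2=10
CMP R7, 14  (cmp 10,14)
JNZ start: taken
R0=20&7=4
R0=4-3=1
R0=M[120]=3
R0=3^5=6
R6=120+4=124
R7=10+2=12
CMP R7, 14  (cmp 12,14)
JNZ start: taken
R0=6&7=6
R0=6-3=3
R0=M[124]=24
R0=24^5=29
R6=124+4=128
R7=12+2=14
CMP R7, 14  (cmp 14,14)
JNZ start: not taken
halt.
Total executed instructions: 60.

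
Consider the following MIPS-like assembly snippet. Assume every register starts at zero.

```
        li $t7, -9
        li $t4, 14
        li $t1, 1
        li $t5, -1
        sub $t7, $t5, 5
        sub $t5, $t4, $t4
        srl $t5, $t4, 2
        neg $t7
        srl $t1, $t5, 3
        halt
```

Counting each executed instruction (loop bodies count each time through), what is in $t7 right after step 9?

$t7=-9
$t4=14
$t1=1
$t5=-1
$t7=(-1)-5=-6
$t5=14-14=0
$t5=14>>2=3
$t7=-(-6)=6
$t1=3>>3=0
After step 9: $t7 = 6.

6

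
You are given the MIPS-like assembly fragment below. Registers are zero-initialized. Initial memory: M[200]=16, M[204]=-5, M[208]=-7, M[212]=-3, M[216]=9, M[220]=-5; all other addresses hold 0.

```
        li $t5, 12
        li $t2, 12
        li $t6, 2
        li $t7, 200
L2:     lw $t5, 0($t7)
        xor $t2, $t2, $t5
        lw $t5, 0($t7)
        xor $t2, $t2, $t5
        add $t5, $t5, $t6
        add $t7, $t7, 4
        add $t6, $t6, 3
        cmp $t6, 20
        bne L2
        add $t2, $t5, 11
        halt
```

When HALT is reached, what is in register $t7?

224

after li $t5, 12: $t5=12
after li $t2, 12: $t2=12
after li $t6, 2: $t6=2
after li $t7, 200: $t7=200
after lw $t5, 0($t7): $t5=M[200]=16
after xor $t2, $t2, $t5: $t2=12^16=28
after lw $t5, 0($t7): $t5=M[200]=16
after xor $t2, $t2, $t5: $t2=28^16=12
after add $t5, $t5, $t6: $t5=16+2=18
after add $t7, $t7, 4: $t7=200+4=204
after add $t6, $t6, 3: $t6=2+3=5
cmp $t6, 20  (cmp 5,20)
bne L2: taken
after lw $t5, 0($t7): $t5=M[204]=-5
after xor $t2, $t2, $t5: $t2=12^(-5)=-9
after lw $t5, 0($t7): $t5=M[204]=-5
after xor $t2, $t2, $t5: $t2=(-9)^(-5)=12
after add $t5, $t5, $t6: $t5=(-5)+5=0
after add $t7, $t7, 4: $t7=204+4=208
after add $t6, $t6, 3: $t6=5+3=8
cmp $t6, 20  (cmp 8,20)
bne L2: taken
after lw $t5, 0($t7): $t5=M[208]=-7
after xor $t2, $t2, $t5: $t2=12^(-7)=-11
after lw $t5, 0($t7): $t5=M[208]=-7
after xor $t2, $t2, $t5: $t2=(-11)^(-7)=12
after add $t5, $t5, $t6: $t5=(-7)+8=1
after add $t7, $t7, 4: $t7=208+4=212
after add $t6, $t6, 3: $t6=8+3=11
cmp $t6, 20  (cmp 11,20)
bne L2: taken
after lw $t5, 0($t7): $t5=M[212]=-3
after xor $t2, $t2, $t5: $t2=12^(-3)=-15
after lw $t5, 0($t7): $t5=M[212]=-3
after xor $t2, $t2, $t5: $t2=(-15)^(-3)=12
after add $t5, $t5, $t6: $t5=(-3)+11=8
after add $t7, $t7, 4: $t7=212+4=216
after add $t6, $t6, 3: $t6=11+3=14
cmp $t6, 20  (cmp 14,20)
bne L2: taken
after lw $t5, 0($t7): $t5=M[216]=9
after xor $t2, $t2, $t5: $t2=12^9=5
after lw $t5, 0($t7): $t5=M[216]=9
after xor $t2, $t2, $t5: $t2=5^9=12
after add $t5, $t5, $t6: $t5=9+14=23
after add $t7, $t7, 4: $t7=216+4=220
after add $t6, $t6, 3: $t6=14+3=17
cmp $t6, 20  (cmp 17,20)
bne L2: taken
after lw $t5, 0($t7): $t5=M[220]=-5
after xor $t2, $t2, $t5: $t2=12^(-5)=-9
after lw $t5, 0($t7): $t5=M[220]=-5
after xor $t2, $t2, $t5: $t2=(-9)^(-5)=12
after add $t5, $t5, $t6: $t5=(-5)+17=12
after add $t7, $t7, 4: $t7=220+4=224
after add $t6, $t6, 3: $t6=17+3=20
cmp $t6, 20  (cmp 20,20)
bne L2: not taken
after add $t2, $t5, 11: $t2=12+11=23
halt.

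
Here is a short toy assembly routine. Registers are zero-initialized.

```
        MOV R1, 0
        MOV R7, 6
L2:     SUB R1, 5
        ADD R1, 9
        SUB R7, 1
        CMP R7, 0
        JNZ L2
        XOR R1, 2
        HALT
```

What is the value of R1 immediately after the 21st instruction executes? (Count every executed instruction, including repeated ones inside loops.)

16

R1=0
R7=6
R1=0-5=-5
R1=(-5)+9=4
R7=6-1=5
CMP R7, 0  (cmp 5,0)
JNZ L2: taken
R1=4-5=-1
R1=(-1)+9=8
R7=5-1=4
CMP R7, 0  (cmp 4,0)
JNZ L2: taken
R1=8-5=3
R1=3+9=12
R7=4-1=3
CMP R7, 0  (cmp 3,0)
JNZ L2: taken
R1=12-5=7
R1=7+9=16
R7=3-1=2
CMP R7, 0  (cmp 2,0)
After step 21: R1 = 16.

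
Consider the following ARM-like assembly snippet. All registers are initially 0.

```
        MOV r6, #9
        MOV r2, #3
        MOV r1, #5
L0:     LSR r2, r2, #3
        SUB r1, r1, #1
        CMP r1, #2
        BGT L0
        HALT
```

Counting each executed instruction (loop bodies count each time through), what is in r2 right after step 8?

r6=9
r2=3
r1=5
r2=3>>3=0
r1=5-1=4
CMP r1, #2  (cmp 4,2)
BGT L0: taken
r2=0>>3=0
After step 8: r2 = 0.

0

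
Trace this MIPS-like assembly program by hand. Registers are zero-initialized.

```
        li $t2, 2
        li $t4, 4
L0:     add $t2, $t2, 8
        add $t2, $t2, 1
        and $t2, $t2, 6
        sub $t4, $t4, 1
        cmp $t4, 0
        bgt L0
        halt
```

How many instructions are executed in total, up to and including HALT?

$t2=2
$t4=4
$t2=2+8=10
$t2=10+1=11
$t2=11&6=2
$t4=4-1=3
cmp $t4, 0  (cmp 3,0)
bgt L0: taken
$t2=2+8=10
$t2=10+1=11
$t2=11&6=2
$t4=3-1=2
cmp $t4, 0  (cmp 2,0)
bgt L0: taken
$t2=2+8=10
$t2=10+1=11
$t2=11&6=2
$t4=2-1=1
cmp $t4, 0  (cmp 1,0)
bgt L0: taken
$t2=2+8=10
$t2=10+1=11
$t2=11&6=2
$t4=1-1=0
cmp $t4, 0  (cmp 0,0)
bgt L0: not taken
halt.
Total executed instructions: 27.

27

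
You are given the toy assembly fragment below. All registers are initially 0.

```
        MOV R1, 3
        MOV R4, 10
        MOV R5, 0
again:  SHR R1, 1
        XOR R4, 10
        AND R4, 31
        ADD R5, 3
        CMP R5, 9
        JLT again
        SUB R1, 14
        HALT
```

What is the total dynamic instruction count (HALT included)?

MOV R1, 3 → R1=3
MOV R4, 10 → R4=10
MOV R5, 0 → R5=0
SHR R1, 1 → R1=3>>1=1
XOR R4, 10 → R4=10^10=0
AND R4, 31 → R4=0&31=0
ADD R5, 3 → R5=0+3=3
CMP R5, 9  (cmp 3,9)
JLT again: taken
SHR R1, 1 → R1=1>>1=0
XOR R4, 10 → R4=0^10=10
AND R4, 31 → R4=10&31=10
ADD R5, 3 → R5=3+3=6
CMP R5, 9  (cmp 6,9)
JLT again: taken
SHR R1, 1 → R1=0>>1=0
XOR R4, 10 → R4=10^10=0
AND R4, 31 → R4=0&31=0
ADD R5, 3 → R5=6+3=9
CMP R5, 9  (cmp 9,9)
JLT again: not taken
SUB R1, 14 → R1=0-14=-14
halt.
Total executed instructions: 23.

23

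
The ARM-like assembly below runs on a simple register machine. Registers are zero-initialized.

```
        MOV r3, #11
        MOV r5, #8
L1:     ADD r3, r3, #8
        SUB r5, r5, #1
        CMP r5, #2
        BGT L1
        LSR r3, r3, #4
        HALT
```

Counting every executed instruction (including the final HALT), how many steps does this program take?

28

after MOV r3, #11: r3=11
after MOV r5, #8: r5=8
after ADD r3, r3, #8: r3=11+8=19
after SUB r5, r5, #1: r5=8-1=7
CMP r5, #2  (cmp 7,2)
BGT L1: taken
after ADD r3, r3, #8: r3=19+8=27
after SUB r5, r5, #1: r5=7-1=6
CMP r5, #2  (cmp 6,2)
BGT L1: taken
after ADD r3, r3, #8: r3=27+8=35
after SUB r5, r5, #1: r5=6-1=5
CMP r5, #2  (cmp 5,2)
BGT L1: taken
after ADD r3, r3, #8: r3=35+8=43
after SUB r5, r5, #1: r5=5-1=4
CMP r5, #2  (cmp 4,2)
BGT L1: taken
after ADD r3, r3, #8: r3=43+8=51
after SUB r5, r5, #1: r5=4-1=3
CMP r5, #2  (cmp 3,2)
BGT L1: taken
after ADD r3, r3, #8: r3=51+8=59
after SUB r5, r5, #1: r5=3-1=2
CMP r5, #2  (cmp 2,2)
BGT L1: not taken
after LSR r3, r3, #4: r3=59>>4=3
halt.
Total executed instructions: 28.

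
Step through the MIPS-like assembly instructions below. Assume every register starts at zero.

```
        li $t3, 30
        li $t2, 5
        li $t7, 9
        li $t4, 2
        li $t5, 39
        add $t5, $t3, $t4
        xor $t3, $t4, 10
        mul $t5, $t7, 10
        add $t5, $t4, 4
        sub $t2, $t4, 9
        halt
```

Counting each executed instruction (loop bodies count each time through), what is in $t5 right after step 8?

after li $t3, 30: $t3=30
after li $t2, 5: $t2=5
after li $t7, 9: $t7=9
after li $t4, 2: $t4=2
after li $t5, 39: $t5=39
after add $t5, $t3, $t4: $t5=30+2=32
after xor $t3, $t4, 10: $t3=2^10=8
after mul $t5, $t7, 10: $t5=9*10=90
After step 8: $t5 = 90.

90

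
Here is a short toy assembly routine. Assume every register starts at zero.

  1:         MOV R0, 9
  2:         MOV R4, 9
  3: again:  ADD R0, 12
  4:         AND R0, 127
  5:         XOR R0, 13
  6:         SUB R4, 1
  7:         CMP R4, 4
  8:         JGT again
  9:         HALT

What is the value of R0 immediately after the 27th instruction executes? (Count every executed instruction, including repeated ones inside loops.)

85

R0=9
R4=9
R0=9+12=21
R0=21&127=21
R0=21^13=24
R4=9-1=8
CMP R4, 4  (cmp 8,4)
JGT again: taken
R0=24+12=36
R0=36&127=36
R0=36^13=41
R4=8-1=7
CMP R4, 4  (cmp 7,4)
JGT again: taken
R0=41+12=53
R0=53&127=53
R0=53^13=56
R4=7-1=6
CMP R4, 4  (cmp 6,4)
JGT again: taken
R0=56+12=68
R0=68&127=68
R0=68^13=73
R4=6-1=5
CMP R4, 4  (cmp 5,4)
JGT again: taken
R0=73+12=85
After step 27: R0 = 85.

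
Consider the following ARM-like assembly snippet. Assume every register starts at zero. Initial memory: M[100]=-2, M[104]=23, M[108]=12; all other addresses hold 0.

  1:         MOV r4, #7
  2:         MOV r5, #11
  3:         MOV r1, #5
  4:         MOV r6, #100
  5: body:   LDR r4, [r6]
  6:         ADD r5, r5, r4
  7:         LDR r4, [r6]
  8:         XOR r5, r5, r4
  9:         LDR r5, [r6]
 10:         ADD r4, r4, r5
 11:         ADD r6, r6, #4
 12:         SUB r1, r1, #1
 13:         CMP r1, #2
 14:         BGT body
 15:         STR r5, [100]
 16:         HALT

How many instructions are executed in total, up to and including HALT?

36

MOV r4, #7 → r4=7
MOV r5, #11 → r5=11
MOV r1, #5 → r1=5
MOV r6, #100 → r6=100
LDR r4, [r6] → r4=M[100]=-2
ADD r5, r5, r4 → r5=11+(-2)=9
LDR r4, [r6] → r4=M[100]=-2
XOR r5, r5, r4 → r5=9^(-2)=-9
LDR r5, [r6] → r5=M[100]=-2
ADD r4, r4, r5 → r4=(-2)+(-2)=-4
ADD r6, r6, #4 → r6=100+4=104
SUB r1, r1, #1 → r1=5-1=4
CMP r1, #2  (cmp 4,2)
BGT body: taken
LDR r4, [r6] → r4=M[104]=23
ADD r5, r5, r4 → r5=(-2)+23=21
LDR r4, [r6] → r4=M[104]=23
XOR r5, r5, r4 → r5=21^23=2
LDR r5, [r6] → r5=M[104]=23
ADD r4, r4, r5 → r4=23+23=46
ADD r6, r6, #4 → r6=104+4=108
SUB r1, r1, #1 → r1=4-1=3
CMP r1, #2  (cmp 3,2)
BGT body: taken
LDR r4, [r6] → r4=M[108]=12
ADD r5, r5, r4 → r5=23+12=35
LDR r4, [r6] → r4=M[108]=12
XOR r5, r5, r4 → r5=35^12=47
LDR r5, [r6] → r5=M[108]=12
ADD r4, r4, r5 → r4=12+12=24
ADD r6, r6, #4 → r6=108+4=112
SUB r1, r1, #1 → r1=3-1=2
CMP r1, #2  (cmp 2,2)
BGT body: not taken
STR r5, [100] → M[100]=12
halt.
Total executed instructions: 36.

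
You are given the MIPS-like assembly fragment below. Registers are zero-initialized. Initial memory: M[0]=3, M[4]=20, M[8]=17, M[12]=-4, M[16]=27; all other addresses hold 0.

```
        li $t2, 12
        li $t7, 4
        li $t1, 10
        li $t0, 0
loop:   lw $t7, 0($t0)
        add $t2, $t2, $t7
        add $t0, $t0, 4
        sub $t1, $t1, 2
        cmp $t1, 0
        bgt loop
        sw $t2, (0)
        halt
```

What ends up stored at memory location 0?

$t2=12
$t7=4
$t1=10
$t0=0
$t7=M[0]=3
$t2=12+3=15
$t0=0+4=4
$t1=10-2=8
cmp $t1, 0  (cmp 8,0)
bgt loop: taken
$t7=M[4]=20
$t2=15+20=35
$t0=4+4=8
$t1=8-2=6
cmp $t1, 0  (cmp 6,0)
bgt loop: taken
$t7=M[8]=17
$t2=35+17=52
$t0=8+4=12
$t1=6-2=4
cmp $t1, 0  (cmp 4,0)
bgt loop: taken
$t7=M[12]=-4
$t2=52+(-4)=48
$t0=12+4=16
$t1=4-2=2
cmp $t1, 0  (cmp 2,0)
bgt loop: taken
$t7=M[16]=27
$t2=48+27=75
$t0=16+4=20
$t1=2-2=0
cmp $t1, 0  (cmp 0,0)
bgt loop: not taken
sw $t2, (0) → M[0]=75
halt.

75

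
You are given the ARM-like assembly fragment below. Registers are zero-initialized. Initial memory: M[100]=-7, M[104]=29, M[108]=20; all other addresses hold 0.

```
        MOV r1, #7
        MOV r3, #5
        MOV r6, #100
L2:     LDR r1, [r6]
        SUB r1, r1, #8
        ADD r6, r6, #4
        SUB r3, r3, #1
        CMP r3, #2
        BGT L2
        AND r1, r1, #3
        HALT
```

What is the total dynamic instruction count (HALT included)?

after MOV r1, #7: r1=7
after MOV r3, #5: r3=5
after MOV r6, #100: r6=100
after LDR r1, [r6]: r1=M[100]=-7
after SUB r1, r1, #8: r1=(-7)-8=-15
after ADD r6, r6, #4: r6=100+4=104
after SUB r3, r3, #1: r3=5-1=4
CMP r3, #2  (cmp 4,2)
BGT L2: taken
after LDR r1, [r6]: r1=M[104]=29
after SUB r1, r1, #8: r1=29-8=21
after ADD r6, r6, #4: r6=104+4=108
after SUB r3, r3, #1: r3=4-1=3
CMP r3, #2  (cmp 3,2)
BGT L2: taken
after LDR r1, [r6]: r1=M[108]=20
after SUB r1, r1, #8: r1=20-8=12
after ADD r6, r6, #4: r6=108+4=112
after SUB r3, r3, #1: r3=3-1=2
CMP r3, #2  (cmp 2,2)
BGT L2: not taken
after AND r1, r1, #3: r1=12&3=0
halt.
Total executed instructions: 23.

23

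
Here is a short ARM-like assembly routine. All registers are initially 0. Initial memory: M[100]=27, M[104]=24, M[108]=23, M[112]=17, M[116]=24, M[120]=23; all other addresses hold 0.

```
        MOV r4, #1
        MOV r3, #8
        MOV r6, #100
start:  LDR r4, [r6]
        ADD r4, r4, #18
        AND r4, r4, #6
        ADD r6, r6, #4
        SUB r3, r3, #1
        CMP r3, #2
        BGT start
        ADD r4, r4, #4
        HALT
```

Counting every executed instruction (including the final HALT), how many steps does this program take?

47

MOV r4, #1 → r4=1
MOV r3, #8 → r3=8
MOV r6, #100 → r6=100
LDR r4, [r6] → r4=M[100]=27
ADD r4, r4, #18 → r4=27+18=45
AND r4, r4, #6 → r4=45&6=4
ADD r6, r6, #4 → r6=100+4=104
SUB r3, r3, #1 → r3=8-1=7
CMP r3, #2  (cmp 7,2)
BGT start: taken
LDR r4, [r6] → r4=M[104]=24
ADD r4, r4, #18 → r4=24+18=42
AND r4, r4, #6 → r4=42&6=2
ADD r6, r6, #4 → r6=104+4=108
SUB r3, r3, #1 → r3=7-1=6
CMP r3, #2  (cmp 6,2)
BGT start: taken
LDR r4, [r6] → r4=M[108]=23
ADD r4, r4, #18 → r4=23+18=41
AND r4, r4, #6 → r4=41&6=0
ADD r6, r6, #4 → r6=108+4=112
SUB r3, r3, #1 → r3=6-1=5
CMP r3, #2  (cmp 5,2)
BGT start: taken
LDR r4, [r6] → r4=M[112]=17
ADD r4, r4, #18 → r4=17+18=35
AND r4, r4, #6 → r4=35&6=2
ADD r6, r6, #4 → r6=112+4=116
SUB r3, r3, #1 → r3=5-1=4
CMP r3, #2  (cmp 4,2)
BGT start: taken
LDR r4, [r6] → r4=M[116]=24
ADD r4, r4, #18 → r4=24+18=42
AND r4, r4, #6 → r4=42&6=2
ADD r6, r6, #4 → r6=116+4=120
SUB r3, r3, #1 → r3=4-1=3
CMP r3, #2  (cmp 3,2)
BGT start: taken
LDR r4, [r6] → r4=M[120]=23
ADD r4, r4, #18 → r4=23+18=41
AND r4, r4, #6 → r4=41&6=0
ADD r6, r6, #4 → r6=120+4=124
SUB r3, r3, #1 → r3=3-1=2
CMP r3, #2  (cmp 2,2)
BGT start: not taken
ADD r4, r4, #4 → r4=0+4=4
halt.
Total executed instructions: 47.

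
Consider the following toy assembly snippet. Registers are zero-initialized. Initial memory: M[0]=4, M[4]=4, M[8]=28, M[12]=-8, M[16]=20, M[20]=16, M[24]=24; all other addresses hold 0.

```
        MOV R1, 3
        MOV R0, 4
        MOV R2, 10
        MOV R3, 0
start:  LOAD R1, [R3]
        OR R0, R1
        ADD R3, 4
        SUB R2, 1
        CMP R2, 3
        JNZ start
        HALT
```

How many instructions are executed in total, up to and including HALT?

after MOV R1, 3: R1=3
after MOV R0, 4: R0=4
after MOV R2, 10: R2=10
after MOV R3, 0: R3=0
after LOAD R1, [R3]: R1=M[0]=4
after OR R0, R1: R0=4|4=4
after ADD R3, 4: R3=0+4=4
after SUB R2, 1: R2=10-1=9
CMP R2, 3  (cmp 9,3)
JNZ start: taken
after LOAD R1, [R3]: R1=M[4]=4
after OR R0, R1: R0=4|4=4
after ADD R3, 4: R3=4+4=8
after SUB R2, 1: R2=9-1=8
CMP R2, 3  (cmp 8,3)
JNZ start: taken
after LOAD R1, [R3]: R1=M[8]=28
after OR R0, R1: R0=4|28=28
after ADD R3, 4: R3=8+4=12
after SUB R2, 1: R2=8-1=7
CMP R2, 3  (cmp 7,3)
JNZ start: taken
after LOAD R1, [R3]: R1=M[12]=-8
after OR R0, R1: R0=28|(-8)=-4
after ADD R3, 4: R3=12+4=16
after SUB R2, 1: R2=7-1=6
CMP R2, 3  (cmp 6,3)
JNZ start: taken
after LOAD R1, [R3]: R1=M[16]=20
after OR R0, R1: R0=(-4)|20=-4
after ADD R3, 4: R3=16+4=20
after SUB R2, 1: R2=6-1=5
CMP R2, 3  (cmp 5,3)
JNZ start: taken
after LOAD R1, [R3]: R1=M[20]=16
after OR R0, R1: R0=(-4)|16=-4
after ADD R3, 4: R3=20+4=24
after SUB R2, 1: R2=5-1=4
CMP R2, 3  (cmp 4,3)
JNZ start: taken
after LOAD R1, [R3]: R1=M[24]=24
after OR R0, R1: R0=(-4)|24=-4
after ADD R3, 4: R3=24+4=28
after SUB R2, 1: R2=4-1=3
CMP R2, 3  (cmp 3,3)
JNZ start: not taken
halt.
Total executed instructions: 47.

47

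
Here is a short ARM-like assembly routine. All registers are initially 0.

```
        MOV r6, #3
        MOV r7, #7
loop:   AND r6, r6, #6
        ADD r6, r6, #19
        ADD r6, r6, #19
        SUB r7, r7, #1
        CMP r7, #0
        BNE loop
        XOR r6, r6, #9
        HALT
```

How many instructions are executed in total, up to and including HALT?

46

r6=3
r7=7
r6=3&6=2
r6=2+19=21
r6=21+19=40
r7=7-1=6
CMP r7, #0  (cmp 6,0)
BNE loop: taken
r6=40&6=0
r6=0+19=19
r6=19+19=38
r7=6-1=5
CMP r7, #0  (cmp 5,0)
BNE loop: taken
r6=38&6=6
r6=6+19=25
r6=25+19=44
r7=5-1=4
CMP r7, #0  (cmp 4,0)
BNE loop: taken
r6=44&6=4
r6=4+19=23
r6=23+19=42
r7=4-1=3
CMP r7, #0  (cmp 3,0)
BNE loop: taken
r6=42&6=2
r6=2+19=21
r6=21+19=40
r7=3-1=2
CMP r7, #0  (cmp 2,0)
BNE loop: taken
r6=40&6=0
r6=0+19=19
r6=19+19=38
r7=2-1=1
CMP r7, #0  (cmp 1,0)
BNE loop: taken
r6=38&6=6
r6=6+19=25
r6=25+19=44
r7=1-1=0
CMP r7, #0  (cmp 0,0)
BNE loop: not taken
r6=44^9=37
halt.
Total executed instructions: 46.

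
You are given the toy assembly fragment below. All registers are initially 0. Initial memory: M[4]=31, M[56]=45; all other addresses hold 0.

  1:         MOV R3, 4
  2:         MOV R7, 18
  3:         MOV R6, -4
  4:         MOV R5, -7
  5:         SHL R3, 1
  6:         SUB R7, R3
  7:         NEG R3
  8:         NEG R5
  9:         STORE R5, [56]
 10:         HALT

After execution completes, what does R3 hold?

-8

R3=4
R7=18
R6=-4
R5=-7
R3=4<<1=8
R7=18-8=10
R3=-(8)=-8
R5=-(-7)=7
STORE R5, [56] → M[56]=7
halt.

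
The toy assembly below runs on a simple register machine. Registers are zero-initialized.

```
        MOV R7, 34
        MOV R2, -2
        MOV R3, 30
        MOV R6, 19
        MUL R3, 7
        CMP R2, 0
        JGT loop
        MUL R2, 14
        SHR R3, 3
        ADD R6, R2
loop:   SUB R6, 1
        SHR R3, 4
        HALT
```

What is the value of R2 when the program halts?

-28

MOV R7, 34 → R7=34
MOV R2, -2 → R2=-2
MOV R3, 30 → R3=30
MOV R6, 19 → R6=19
MUL R3, 7 → R3=30*7=210
CMP R2, 0  (cmp -2,0)
JGT loop: not taken
MUL R2, 14 → R2=(-2)*14=-28
SHR R3, 3 → R3=210>>3=26
ADD R6, R2 → R6=19+(-28)=-9
SUB R6, 1 → R6=(-9)-1=-10
SHR R3, 4 → R3=26>>4=1
halt.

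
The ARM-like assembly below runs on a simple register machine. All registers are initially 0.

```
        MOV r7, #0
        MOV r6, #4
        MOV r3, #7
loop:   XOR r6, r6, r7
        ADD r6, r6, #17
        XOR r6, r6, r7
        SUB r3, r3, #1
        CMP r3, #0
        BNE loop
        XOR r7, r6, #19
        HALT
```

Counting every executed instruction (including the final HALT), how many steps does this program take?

47

r7=0
r6=4
r3=7
r6=4^0=4
r6=4+17=21
r6=21^0=21
r3=7-1=6
CMP r3, #0  (cmp 6,0)
BNE loop: taken
r6=21^0=21
r6=21+17=38
r6=38^0=38
r3=6-1=5
CMP r3, #0  (cmp 5,0)
BNE loop: taken
r6=38^0=38
r6=38+17=55
r6=55^0=55
r3=5-1=4
CMP r3, #0  (cmp 4,0)
BNE loop: taken
r6=55^0=55
r6=55+17=72
r6=72^0=72
r3=4-1=3
CMP r3, #0  (cmp 3,0)
BNE loop: taken
r6=72^0=72
r6=72+17=89
r6=89^0=89
r3=3-1=2
CMP r3, #0  (cmp 2,0)
BNE loop: taken
r6=89^0=89
r6=89+17=106
r6=106^0=106
r3=2-1=1
CMP r3, #0  (cmp 1,0)
BNE loop: taken
r6=106^0=106
r6=106+17=123
r6=123^0=123
r3=1-1=0
CMP r3, #0  (cmp 0,0)
BNE loop: not taken
r7=123^19=104
halt.
Total executed instructions: 47.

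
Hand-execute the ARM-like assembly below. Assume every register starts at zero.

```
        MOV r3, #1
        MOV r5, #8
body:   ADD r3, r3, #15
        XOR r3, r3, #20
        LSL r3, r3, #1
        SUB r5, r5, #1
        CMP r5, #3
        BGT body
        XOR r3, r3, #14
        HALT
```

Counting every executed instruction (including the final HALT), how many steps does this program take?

34

after MOV r3, #1: r3=1
after MOV r5, #8: r5=8
after ADD r3, r3, #15: r3=1+15=16
after XOR r3, r3, #20: r3=16^20=4
after LSL r3, r3, #1: r3=4<<1=8
after SUB r5, r5, #1: r5=8-1=7
CMP r5, #3  (cmp 7,3)
BGT body: taken
after ADD r3, r3, #15: r3=8+15=23
after XOR r3, r3, #20: r3=23^20=3
after LSL r3, r3, #1: r3=3<<1=6
after SUB r5, r5, #1: r5=7-1=6
CMP r5, #3  (cmp 6,3)
BGT body: taken
after ADD r3, r3, #15: r3=6+15=21
after XOR r3, r3, #20: r3=21^20=1
after LSL r3, r3, #1: r3=1<<1=2
after SUB r5, r5, #1: r5=6-1=5
CMP r5, #3  (cmp 5,3)
BGT body: taken
after ADD r3, r3, #15: r3=2+15=17
after XOR r3, r3, #20: r3=17^20=5
after LSL r3, r3, #1: r3=5<<1=10
after SUB r5, r5, #1: r5=5-1=4
CMP r5, #3  (cmp 4,3)
BGT body: taken
after ADD r3, r3, #15: r3=10+15=25
after XOR r3, r3, #20: r3=25^20=13
after LSL r3, r3, #1: r3=13<<1=26
after SUB r5, r5, #1: r5=4-1=3
CMP r5, #3  (cmp 3,3)
BGT body: not taken
after XOR r3, r3, #14: r3=26^14=20
halt.
Total executed instructions: 34.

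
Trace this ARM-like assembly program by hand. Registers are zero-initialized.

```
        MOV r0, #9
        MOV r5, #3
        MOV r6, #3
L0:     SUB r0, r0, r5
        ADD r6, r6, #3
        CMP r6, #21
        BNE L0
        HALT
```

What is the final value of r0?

-9

r0=9
r5=3
r6=3
r0=9-3=6
r6=3+3=6
CMP r6, #21  (cmp 6,21)
BNE L0: taken
r0=6-3=3
r6=6+3=9
CMP r6, #21  (cmp 9,21)
BNE L0: taken
r0=3-3=0
r6=9+3=12
CMP r6, #21  (cmp 12,21)
BNE L0: taken
r0=0-3=-3
r6=12+3=15
CMP r6, #21  (cmp 15,21)
BNE L0: taken
r0=(-3)-3=-6
r6=15+3=18
CMP r6, #21  (cmp 18,21)
BNE L0: taken
r0=(-6)-3=-9
r6=18+3=21
CMP r6, #21  (cmp 21,21)
BNE L0: not taken
halt.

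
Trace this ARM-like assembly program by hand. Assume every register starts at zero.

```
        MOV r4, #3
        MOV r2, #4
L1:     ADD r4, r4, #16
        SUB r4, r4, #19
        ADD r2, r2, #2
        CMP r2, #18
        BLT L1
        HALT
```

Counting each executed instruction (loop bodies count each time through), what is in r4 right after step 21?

-9

MOV r4, #3 → r4=3
MOV r2, #4 → r2=4
ADD r4, r4, #16 → r4=3+16=19
SUB r4, r4, #19 → r4=19-19=0
ADD r2, r2, #2 → r2=4+2=6
CMP r2, #18  (cmp 6,18)
BLT L1: taken
ADD r4, r4, #16 → r4=0+16=16
SUB r4, r4, #19 → r4=16-19=-3
ADD r2, r2, #2 → r2=6+2=8
CMP r2, #18  (cmp 8,18)
BLT L1: taken
ADD r4, r4, #16 → r4=(-3)+16=13
SUB r4, r4, #19 → r4=13-19=-6
ADD r2, r2, #2 → r2=8+2=10
CMP r2, #18  (cmp 10,18)
BLT L1: taken
ADD r4, r4, #16 → r4=(-6)+16=10
SUB r4, r4, #19 → r4=10-19=-9
ADD r2, r2, #2 → r2=10+2=12
CMP r2, #18  (cmp 12,18)
After step 21: r4 = -9.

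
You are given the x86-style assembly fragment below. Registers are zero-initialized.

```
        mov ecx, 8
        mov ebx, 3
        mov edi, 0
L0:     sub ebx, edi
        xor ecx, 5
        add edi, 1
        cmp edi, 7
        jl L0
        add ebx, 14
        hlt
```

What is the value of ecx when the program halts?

13

mov ecx, 8 → ecx=8
mov ebx, 3 → ebx=3
mov edi, 0 → edi=0
sub ebx, edi → ebx=3-0=3
xor ecx, 5 → ecx=8^5=13
add edi, 1 → edi=0+1=1
cmp edi, 7  (cmp 1,7)
jl L0: taken
sub ebx, edi → ebx=3-1=2
xor ecx, 5 → ecx=13^5=8
add edi, 1 → edi=1+1=2
cmp edi, 7  (cmp 2,7)
jl L0: taken
sub ebx, edi → ebx=2-2=0
xor ecx, 5 → ecx=8^5=13
add edi, 1 → edi=2+1=3
cmp edi, 7  (cmp 3,7)
jl L0: taken
sub ebx, edi → ebx=0-3=-3
xor ecx, 5 → ecx=13^5=8
add edi, 1 → edi=3+1=4
cmp edi, 7  (cmp 4,7)
jl L0: taken
sub ebx, edi → ebx=(-3)-4=-7
xor ecx, 5 → ecx=8^5=13
add edi, 1 → edi=4+1=5
cmp edi, 7  (cmp 5,7)
jl L0: taken
sub ebx, edi → ebx=(-7)-5=-12
xor ecx, 5 → ecx=13^5=8
add edi, 1 → edi=5+1=6
cmp edi, 7  (cmp 6,7)
jl L0: taken
sub ebx, edi → ebx=(-12)-6=-18
xor ecx, 5 → ecx=8^5=13
add edi, 1 → edi=6+1=7
cmp edi, 7  (cmp 7,7)
jl L0: not taken
add ebx, 14 → ebx=(-18)+14=-4
halt.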